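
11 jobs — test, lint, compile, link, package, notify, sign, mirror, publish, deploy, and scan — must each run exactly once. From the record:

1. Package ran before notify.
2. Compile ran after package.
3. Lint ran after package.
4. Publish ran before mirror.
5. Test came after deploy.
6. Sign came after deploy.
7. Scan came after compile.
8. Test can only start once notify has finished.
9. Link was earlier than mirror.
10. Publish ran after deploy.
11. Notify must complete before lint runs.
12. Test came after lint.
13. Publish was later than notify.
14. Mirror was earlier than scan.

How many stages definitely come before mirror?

5

Directly stated before mirror: link and publish.
Deploy reaches mirror via deploy → publish → mirror.
Notify reaches mirror via notify → publish → mirror.
Package reaches mirror via package → notify → publish → mirror.
That's deploy, link, notify, package, and publish — 5 in all.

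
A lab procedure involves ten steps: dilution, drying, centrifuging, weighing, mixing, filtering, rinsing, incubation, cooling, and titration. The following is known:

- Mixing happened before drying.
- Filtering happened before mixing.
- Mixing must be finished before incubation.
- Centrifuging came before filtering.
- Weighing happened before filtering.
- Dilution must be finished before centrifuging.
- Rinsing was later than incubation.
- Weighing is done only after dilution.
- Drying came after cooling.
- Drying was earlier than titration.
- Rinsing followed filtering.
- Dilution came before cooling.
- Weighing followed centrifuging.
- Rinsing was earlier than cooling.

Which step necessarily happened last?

Every other step has a chain of constraints placing it before titration, so titration is last.

titration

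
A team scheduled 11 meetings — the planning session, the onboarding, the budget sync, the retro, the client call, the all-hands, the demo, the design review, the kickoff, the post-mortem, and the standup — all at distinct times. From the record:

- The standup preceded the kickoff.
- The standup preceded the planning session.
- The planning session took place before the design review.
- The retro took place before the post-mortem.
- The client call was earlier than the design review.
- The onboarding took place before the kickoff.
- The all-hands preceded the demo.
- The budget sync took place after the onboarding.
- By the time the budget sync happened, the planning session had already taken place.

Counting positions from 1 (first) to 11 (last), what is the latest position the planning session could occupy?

9

The planning session must come before the budget sync and the design review — 2 meetings forced after it.
Everything else can be placed before the planning session in some valid order, so the planning session can sit as late as position 11 − 2 = 9.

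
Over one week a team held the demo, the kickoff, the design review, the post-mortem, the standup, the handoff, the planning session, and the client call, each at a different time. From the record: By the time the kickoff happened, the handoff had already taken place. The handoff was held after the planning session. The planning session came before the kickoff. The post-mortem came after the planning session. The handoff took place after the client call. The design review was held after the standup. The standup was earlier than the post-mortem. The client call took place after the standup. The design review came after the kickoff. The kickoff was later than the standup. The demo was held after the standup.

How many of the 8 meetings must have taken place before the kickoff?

Directly stated before the kickoff: the handoff, the planning session, and the standup.
The client call reaches the kickoff via the client call → the handoff → the kickoff.
That's the client call, the handoff, the planning session, and the standup — 4 in all.

4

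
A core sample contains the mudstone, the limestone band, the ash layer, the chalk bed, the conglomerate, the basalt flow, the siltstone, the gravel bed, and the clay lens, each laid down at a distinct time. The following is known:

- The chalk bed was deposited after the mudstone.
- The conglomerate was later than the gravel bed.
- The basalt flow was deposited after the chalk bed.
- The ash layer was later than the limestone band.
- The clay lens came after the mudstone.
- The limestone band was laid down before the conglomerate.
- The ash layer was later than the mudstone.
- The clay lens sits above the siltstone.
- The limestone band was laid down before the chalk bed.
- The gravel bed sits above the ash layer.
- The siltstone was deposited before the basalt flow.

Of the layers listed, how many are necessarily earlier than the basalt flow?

Directly stated before the basalt flow: the chalk bed and the siltstone.
The limestone band reaches the basalt flow via the limestone band → the chalk bed → the basalt flow.
The mudstone reaches the basalt flow via the mudstone → the chalk bed → the basalt flow.
That's the chalk bed, the limestone band, the mudstone, and the siltstone — 4 in all.

4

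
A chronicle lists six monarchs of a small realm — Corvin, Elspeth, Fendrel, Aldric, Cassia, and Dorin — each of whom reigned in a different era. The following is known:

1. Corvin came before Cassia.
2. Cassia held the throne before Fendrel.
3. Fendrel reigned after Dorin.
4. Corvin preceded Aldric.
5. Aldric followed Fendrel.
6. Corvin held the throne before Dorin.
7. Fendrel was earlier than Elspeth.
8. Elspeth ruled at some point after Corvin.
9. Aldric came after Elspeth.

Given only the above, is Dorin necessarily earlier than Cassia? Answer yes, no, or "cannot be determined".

cannot be determined

No chain of stated constraints runs from Dorin to Cassia, and none runs from Cassia to Dorin either.
So the relative order of Dorin and Cassia is not fixed by the given facts.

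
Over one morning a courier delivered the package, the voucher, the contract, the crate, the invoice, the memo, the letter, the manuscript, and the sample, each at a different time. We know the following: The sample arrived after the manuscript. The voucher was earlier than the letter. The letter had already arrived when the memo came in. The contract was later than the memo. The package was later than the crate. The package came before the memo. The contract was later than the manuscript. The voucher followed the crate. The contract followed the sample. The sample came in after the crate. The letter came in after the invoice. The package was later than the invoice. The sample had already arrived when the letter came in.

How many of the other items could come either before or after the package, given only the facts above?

Forced before the package: the crate and the invoice; forced after the package: the contract and the memo.
That leaves the letter, the manuscript, the sample, and the voucher with no forced order relative to the package — 4.

4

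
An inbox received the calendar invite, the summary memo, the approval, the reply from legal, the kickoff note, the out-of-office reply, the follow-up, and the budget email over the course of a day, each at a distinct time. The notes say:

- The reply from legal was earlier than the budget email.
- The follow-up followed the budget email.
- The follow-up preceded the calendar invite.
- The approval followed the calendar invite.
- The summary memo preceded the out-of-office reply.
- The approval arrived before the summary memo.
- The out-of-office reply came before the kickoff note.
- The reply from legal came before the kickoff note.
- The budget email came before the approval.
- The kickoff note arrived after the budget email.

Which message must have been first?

the reply from legal

The reply from legal has a chain of constraints placing it before every other message, so the reply from legal must be first.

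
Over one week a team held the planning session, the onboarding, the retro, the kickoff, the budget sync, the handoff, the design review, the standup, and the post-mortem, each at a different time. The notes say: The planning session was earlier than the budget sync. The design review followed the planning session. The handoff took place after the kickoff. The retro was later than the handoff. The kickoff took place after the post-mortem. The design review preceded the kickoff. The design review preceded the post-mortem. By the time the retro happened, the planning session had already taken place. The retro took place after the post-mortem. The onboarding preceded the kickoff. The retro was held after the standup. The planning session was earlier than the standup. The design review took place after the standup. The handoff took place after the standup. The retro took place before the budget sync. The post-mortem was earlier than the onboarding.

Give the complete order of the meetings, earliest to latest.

The constraints fix every adjacent pair, so only one ordering works:
the planning session → the standup → the design review → the post-mortem → the onboarding → the kickoff → the handoff → the retro → the budget sync.

the planning session, the standup, the design review, the post-mortem, the onboarding, the kickoff, the handoff, the retro, the budget sync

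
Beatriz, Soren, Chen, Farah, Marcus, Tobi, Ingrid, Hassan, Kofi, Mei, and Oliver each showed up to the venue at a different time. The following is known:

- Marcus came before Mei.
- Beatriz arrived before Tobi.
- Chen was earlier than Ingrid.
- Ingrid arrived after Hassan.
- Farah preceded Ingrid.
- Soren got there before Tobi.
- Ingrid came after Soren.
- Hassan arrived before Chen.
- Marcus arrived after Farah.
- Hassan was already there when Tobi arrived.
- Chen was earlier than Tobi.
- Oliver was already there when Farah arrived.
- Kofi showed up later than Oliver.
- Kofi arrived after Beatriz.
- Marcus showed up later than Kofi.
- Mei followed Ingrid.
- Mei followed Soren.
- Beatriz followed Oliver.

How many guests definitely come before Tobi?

5

Directly stated before Tobi: Beatriz, Chen, Hassan, and Soren.
Oliver reaches Tobi via Oliver → Beatriz → Tobi.
That's Beatriz, Chen, Hassan, Oliver, and Soren — 5 in all.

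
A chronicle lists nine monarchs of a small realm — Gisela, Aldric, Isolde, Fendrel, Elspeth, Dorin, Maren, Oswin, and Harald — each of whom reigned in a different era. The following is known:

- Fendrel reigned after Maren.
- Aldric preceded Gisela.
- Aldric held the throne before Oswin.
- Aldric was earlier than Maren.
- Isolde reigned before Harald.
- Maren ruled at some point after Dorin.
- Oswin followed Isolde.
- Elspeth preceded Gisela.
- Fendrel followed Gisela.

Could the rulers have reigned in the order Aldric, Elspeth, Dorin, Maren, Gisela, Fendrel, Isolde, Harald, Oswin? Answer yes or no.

Check each stated constraint against the proposed order — e.g. Aldric is ahead of Gisela; Aldric is ahead of Oswin. Every pair is in the required order; nothing is violated.

yes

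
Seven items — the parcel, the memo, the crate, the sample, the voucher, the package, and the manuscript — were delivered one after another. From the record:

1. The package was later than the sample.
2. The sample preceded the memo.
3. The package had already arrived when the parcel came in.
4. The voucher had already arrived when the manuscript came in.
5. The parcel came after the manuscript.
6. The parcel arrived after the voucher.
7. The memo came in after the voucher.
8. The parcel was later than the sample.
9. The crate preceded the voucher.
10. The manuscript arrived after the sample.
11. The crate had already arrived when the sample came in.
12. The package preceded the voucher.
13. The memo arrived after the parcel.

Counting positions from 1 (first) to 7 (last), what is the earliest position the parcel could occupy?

The crate, the manuscript, the package, the sample, and the voucher must all come before the parcel — 5 forced predecessors.
Nothing else is forced ahead of the parcel, so its earliest slot is position 5 + 1 = 6.

6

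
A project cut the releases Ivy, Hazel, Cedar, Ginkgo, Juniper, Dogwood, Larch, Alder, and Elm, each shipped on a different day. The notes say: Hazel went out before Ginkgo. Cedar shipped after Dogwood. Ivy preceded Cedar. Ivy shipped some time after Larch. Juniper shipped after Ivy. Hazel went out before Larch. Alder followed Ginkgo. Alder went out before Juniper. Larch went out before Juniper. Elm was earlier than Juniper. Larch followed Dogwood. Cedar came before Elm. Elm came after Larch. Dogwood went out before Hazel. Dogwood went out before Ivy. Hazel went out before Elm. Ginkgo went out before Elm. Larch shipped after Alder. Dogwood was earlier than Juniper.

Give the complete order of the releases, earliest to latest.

Dogwood, Hazel, Ginkgo, Alder, Larch, Ivy, Cedar, Elm, Juniper

The constraints fix every adjacent pair, so only one ordering works:
Dogwood → Hazel → Ginkgo → Alder → Larch → Ivy → Cedar → Elm → Juniper.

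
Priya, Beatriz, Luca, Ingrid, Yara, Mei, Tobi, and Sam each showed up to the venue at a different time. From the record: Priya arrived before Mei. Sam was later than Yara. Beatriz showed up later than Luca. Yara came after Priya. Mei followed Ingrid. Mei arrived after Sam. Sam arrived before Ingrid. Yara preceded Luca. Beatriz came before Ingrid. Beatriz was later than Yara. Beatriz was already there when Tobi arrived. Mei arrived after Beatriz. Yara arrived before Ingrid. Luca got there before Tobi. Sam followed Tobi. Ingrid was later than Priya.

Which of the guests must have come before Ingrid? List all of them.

Directly stated before Ingrid: Beatriz, Priya, Sam, and Yara.
Luca reaches Ingrid via Luca → Beatriz → Ingrid.
Tobi reaches Ingrid via Tobi → Sam → Ingrid.

Beatriz, Luca, Priya, Sam, Tobi, Yara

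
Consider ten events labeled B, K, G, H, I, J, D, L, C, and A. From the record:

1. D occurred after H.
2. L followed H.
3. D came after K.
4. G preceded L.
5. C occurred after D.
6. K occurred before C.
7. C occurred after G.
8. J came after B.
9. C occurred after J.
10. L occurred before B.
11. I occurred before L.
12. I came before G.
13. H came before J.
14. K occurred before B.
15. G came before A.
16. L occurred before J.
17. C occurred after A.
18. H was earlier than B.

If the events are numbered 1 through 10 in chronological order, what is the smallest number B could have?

G, H, I, K, and L must all come before B — 5 forced predecessors.
Nothing else is forced ahead of B, so its earliest slot is position 5 + 1 = 6.

6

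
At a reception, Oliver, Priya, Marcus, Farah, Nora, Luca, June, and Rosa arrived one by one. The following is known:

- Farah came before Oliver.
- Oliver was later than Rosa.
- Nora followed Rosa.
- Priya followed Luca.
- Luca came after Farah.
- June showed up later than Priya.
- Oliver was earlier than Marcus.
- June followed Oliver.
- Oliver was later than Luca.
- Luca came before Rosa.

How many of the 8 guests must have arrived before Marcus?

4

Directly stated before Marcus: Oliver.
Farah reaches Marcus via Farah → Oliver → Marcus.
Luca reaches Marcus via Luca → Oliver → Marcus.
Rosa reaches Marcus via Rosa → Oliver → Marcus.
That's Farah, Luca, Oliver, and Rosa — 4 in all.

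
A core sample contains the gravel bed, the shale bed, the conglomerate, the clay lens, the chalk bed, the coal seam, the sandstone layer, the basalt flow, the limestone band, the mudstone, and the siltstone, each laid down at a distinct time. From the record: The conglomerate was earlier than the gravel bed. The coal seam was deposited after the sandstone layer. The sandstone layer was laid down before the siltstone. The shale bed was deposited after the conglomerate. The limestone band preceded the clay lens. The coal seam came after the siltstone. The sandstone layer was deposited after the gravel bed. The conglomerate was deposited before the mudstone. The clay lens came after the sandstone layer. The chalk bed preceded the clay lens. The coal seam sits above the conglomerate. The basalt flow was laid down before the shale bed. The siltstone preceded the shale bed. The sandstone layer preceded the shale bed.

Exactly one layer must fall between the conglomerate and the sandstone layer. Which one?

Tracing the constraints gives the conglomerate → the gravel bed → the sandstone layer, so the gravel bed sits after the conglomerate and before the sandstone layer.
No other layer is forced both after the conglomerate and before the sandstone layer.

the gravel bed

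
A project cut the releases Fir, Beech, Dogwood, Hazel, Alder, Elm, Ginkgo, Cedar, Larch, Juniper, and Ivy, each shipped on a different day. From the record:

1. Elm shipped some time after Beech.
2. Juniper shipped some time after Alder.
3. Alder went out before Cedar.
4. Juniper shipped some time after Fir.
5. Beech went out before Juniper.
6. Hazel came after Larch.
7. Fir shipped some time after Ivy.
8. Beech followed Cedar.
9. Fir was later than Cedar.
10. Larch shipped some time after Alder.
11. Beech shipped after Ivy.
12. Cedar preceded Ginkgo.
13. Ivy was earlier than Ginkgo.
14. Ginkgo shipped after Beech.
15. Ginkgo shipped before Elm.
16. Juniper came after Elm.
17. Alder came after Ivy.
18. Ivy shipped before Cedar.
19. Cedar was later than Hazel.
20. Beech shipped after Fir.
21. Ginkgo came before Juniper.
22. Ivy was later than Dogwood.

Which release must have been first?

Dogwood has a chain of constraints placing it before every other release, so Dogwood must be first.

Dogwood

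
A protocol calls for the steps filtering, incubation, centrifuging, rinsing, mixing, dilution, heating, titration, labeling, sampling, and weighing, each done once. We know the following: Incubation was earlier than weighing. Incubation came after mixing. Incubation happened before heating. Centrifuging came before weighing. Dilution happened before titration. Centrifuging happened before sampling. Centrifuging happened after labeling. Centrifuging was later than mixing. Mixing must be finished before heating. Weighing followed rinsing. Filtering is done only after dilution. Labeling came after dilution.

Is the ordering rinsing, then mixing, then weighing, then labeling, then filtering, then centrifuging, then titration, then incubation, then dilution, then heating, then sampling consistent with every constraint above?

The constraints require incubation before weighing, but in the proposed sequence weighing appears ahead of incubation. That one violation is enough.

no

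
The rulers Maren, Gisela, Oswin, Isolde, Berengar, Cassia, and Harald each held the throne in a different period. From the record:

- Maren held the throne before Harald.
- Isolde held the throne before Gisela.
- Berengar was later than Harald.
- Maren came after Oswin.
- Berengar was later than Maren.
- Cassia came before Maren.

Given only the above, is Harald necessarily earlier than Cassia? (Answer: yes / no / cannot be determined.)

Tracing the constraints gives Cassia → Maren → Harald, so Cassia must come before Harald.
That means Harald cannot be before Cassia.

no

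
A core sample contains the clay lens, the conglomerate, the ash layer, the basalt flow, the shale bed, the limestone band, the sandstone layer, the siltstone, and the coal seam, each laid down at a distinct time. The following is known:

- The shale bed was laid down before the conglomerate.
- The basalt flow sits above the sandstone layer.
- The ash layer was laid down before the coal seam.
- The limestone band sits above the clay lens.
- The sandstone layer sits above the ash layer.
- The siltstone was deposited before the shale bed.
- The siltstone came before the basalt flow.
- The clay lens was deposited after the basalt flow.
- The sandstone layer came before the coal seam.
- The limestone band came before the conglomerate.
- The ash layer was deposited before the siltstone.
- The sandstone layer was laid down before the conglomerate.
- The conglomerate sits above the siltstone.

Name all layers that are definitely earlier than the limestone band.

Directly stated before the limestone band: the clay lens.
The ash layer reaches the limestone band via the ash layer → the sandstone layer → the basalt flow → the clay lens → the limestone band.
The basalt flow reaches the limestone band via the basalt flow → the clay lens → the limestone band.
The sandstone layer reaches the limestone band via the sandstone layer → the basalt flow → the clay lens → the limestone band.
Likewise the siltstone reaches the limestone band by chaining the stated constraints.

the ash layer, the basalt flow, the clay lens, the sandstone layer, the siltstone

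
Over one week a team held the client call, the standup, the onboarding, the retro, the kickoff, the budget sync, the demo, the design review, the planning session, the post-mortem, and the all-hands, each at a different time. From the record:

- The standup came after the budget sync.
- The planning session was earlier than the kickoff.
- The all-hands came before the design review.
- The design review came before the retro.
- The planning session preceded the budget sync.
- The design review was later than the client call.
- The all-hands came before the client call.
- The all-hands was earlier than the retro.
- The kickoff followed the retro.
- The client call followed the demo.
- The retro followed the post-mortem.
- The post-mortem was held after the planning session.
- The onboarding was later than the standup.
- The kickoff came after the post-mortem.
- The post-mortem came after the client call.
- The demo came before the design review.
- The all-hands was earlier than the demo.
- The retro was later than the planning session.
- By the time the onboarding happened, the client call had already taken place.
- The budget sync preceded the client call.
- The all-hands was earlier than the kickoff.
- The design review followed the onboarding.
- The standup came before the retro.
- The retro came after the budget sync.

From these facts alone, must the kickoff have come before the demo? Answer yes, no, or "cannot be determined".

Tracing the constraints gives the demo → the design review → the retro → the kickoff, so the demo must come before the kickoff.
That means the kickoff cannot be before the demo.

no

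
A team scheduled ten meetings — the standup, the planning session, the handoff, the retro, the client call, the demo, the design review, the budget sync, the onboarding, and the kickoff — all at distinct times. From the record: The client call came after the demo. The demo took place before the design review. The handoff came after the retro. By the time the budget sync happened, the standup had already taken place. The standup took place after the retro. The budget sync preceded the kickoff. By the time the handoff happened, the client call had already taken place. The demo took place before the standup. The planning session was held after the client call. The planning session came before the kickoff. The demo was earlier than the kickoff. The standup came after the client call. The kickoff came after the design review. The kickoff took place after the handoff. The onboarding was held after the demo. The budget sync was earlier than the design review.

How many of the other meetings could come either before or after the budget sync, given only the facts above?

Forced before the budget sync: the client call, the demo, the retro, and the standup; forced after the budget sync: the design review and the kickoff.
That leaves the handoff, the onboarding, and the planning session with no forced order relative to the budget sync — 3.

3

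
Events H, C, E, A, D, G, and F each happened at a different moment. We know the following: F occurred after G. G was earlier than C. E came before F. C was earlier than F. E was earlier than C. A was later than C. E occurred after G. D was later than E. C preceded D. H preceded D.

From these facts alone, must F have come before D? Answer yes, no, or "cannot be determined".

No chain of stated constraints runs from F to D, and none runs from D to F either.
So the relative order of F and D is not fixed by the given facts.

cannot be determined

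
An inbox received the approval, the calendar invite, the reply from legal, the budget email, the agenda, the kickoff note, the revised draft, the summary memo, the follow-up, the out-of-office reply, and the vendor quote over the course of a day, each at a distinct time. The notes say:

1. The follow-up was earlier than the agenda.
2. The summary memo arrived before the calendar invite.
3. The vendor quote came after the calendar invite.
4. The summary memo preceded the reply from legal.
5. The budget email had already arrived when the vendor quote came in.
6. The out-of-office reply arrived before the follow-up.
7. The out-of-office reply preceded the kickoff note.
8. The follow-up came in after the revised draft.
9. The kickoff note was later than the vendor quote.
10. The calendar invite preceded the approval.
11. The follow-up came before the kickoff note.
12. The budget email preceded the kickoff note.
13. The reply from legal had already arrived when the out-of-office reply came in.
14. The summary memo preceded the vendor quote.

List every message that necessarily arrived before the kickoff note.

Directly stated before the kickoff note: the budget email, the follow-up, the out-of-office reply, and the vendor quote.
The calendar invite reaches the kickoff note via the calendar invite → the vendor quote → the kickoff note.
The reply from legal reaches the kickoff note via the reply from legal → the out-of-office reply → the kickoff note.
The revised draft reaches the kickoff note via the revised draft → the follow-up → the kickoff note.
Likewise the summary memo reaches the kickoff note by chaining the stated constraints.

the budget email, the calendar invite, the follow-up, the out-of-office reply, the reply from legal, the revised draft, the summary memo, the vendor quote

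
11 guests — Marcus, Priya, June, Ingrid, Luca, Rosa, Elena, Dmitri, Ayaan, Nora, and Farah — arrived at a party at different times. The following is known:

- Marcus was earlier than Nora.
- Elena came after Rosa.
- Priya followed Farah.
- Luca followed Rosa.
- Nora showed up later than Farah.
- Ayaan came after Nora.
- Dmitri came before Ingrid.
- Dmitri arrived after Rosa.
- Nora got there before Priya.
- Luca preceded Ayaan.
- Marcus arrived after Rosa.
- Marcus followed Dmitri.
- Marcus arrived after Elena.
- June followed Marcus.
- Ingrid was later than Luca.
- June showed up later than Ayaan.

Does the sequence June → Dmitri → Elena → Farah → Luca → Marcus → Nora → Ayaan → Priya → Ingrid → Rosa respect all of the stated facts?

no

The constraints require Rosa before Elena, but in the proposed sequence Elena appears ahead of Rosa. That one violation is enough.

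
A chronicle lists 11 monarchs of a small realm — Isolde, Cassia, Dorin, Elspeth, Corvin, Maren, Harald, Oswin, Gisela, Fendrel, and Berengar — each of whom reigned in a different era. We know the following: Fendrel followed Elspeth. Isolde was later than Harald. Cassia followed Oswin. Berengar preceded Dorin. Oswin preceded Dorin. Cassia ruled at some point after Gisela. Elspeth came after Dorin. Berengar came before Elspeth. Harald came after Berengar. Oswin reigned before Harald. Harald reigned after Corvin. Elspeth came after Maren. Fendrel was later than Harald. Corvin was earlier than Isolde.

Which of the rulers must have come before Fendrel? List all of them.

Directly stated before Fendrel: Elspeth and Harald.
Berengar reaches Fendrel via Berengar → Elspeth → Fendrel.
Corvin reaches Fendrel via Corvin → Harald → Fendrel.
Dorin reaches Fendrel via Dorin → Elspeth → Fendrel.
Likewise Maren and Oswin each reach Fendrel by chaining the stated constraints.

Berengar, Corvin, Dorin, Elspeth, Harald, Maren, Oswin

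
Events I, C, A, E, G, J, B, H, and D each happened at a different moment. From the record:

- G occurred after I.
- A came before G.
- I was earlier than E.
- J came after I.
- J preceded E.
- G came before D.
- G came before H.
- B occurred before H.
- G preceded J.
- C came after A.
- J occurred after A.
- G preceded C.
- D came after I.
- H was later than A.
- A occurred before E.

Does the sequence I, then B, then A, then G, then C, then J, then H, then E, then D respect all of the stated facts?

Check each stated constraint against the proposed order — e.g. I is ahead of E; I is ahead of D. Every pair is in the required order; nothing is violated.

yes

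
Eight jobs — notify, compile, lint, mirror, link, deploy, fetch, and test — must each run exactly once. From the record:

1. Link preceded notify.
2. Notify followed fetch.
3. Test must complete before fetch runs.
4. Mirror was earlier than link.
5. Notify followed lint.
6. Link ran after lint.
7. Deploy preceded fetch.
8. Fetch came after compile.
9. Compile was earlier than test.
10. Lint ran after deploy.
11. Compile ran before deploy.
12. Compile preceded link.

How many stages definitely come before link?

4

Directly stated before link: compile, lint, and mirror.
Deploy reaches link via deploy → lint → link.
That's compile, deploy, lint, and mirror — 4 in all.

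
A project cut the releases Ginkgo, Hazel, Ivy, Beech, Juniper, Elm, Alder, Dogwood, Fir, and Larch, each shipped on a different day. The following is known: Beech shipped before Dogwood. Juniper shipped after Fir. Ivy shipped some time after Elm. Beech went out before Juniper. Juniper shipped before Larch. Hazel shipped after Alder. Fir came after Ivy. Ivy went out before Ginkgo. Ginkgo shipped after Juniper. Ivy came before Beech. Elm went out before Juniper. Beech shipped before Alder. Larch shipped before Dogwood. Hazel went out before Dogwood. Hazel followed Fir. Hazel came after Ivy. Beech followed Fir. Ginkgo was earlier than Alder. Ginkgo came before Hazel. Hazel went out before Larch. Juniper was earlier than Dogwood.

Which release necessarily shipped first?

Elm has a chain of constraints placing it before every other release, so Elm must be first.

Elm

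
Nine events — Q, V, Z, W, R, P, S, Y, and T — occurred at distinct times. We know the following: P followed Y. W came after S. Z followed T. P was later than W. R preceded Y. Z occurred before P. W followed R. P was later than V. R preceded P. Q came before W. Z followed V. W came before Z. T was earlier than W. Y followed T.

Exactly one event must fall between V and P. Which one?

Tracing the constraints gives V → Z → P, so Z sits after V and before P.
No other event is forced both after V and before P.

Z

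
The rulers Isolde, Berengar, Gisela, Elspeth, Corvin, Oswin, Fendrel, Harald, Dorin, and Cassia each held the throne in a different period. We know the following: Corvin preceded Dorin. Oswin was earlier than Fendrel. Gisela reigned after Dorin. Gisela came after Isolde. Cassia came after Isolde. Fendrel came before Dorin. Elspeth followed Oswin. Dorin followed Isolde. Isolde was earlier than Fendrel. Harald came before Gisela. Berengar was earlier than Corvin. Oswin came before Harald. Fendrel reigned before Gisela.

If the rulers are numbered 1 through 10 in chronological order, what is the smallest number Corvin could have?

Berengar must come before Corvin — 1 forced predecessor.
Nothing else is forced ahead of Corvin, so their earliest slot is position 1 + 1 = 2.

2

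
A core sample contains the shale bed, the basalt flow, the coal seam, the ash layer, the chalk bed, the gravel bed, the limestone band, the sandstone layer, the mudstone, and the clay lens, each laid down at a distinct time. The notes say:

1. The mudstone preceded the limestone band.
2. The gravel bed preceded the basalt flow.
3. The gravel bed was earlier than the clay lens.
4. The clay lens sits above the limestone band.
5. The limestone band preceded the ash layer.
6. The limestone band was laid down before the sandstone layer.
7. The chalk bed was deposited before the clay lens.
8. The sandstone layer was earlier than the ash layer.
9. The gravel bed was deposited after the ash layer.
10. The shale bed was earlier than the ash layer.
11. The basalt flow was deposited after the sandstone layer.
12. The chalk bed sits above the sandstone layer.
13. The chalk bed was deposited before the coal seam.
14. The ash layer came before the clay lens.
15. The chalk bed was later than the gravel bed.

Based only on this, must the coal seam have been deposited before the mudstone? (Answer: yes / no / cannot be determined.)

Tracing the constraints gives the mudstone → the limestone band → the sandstone layer → the chalk bed → the coal seam, so the mudstone must come before the coal seam.
That means the coal seam cannot be before the mudstone.

no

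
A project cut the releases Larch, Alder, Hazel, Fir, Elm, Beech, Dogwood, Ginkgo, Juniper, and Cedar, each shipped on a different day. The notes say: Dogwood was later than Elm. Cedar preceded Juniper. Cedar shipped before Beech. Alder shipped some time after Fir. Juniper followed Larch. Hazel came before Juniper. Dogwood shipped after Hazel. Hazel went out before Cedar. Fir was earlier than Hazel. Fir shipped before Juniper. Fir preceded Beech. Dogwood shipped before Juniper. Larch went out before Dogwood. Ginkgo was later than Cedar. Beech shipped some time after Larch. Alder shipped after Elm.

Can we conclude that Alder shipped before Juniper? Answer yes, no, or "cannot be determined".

No chain of stated constraints runs from Alder to Juniper, and none runs from Juniper to Alder either.
So the relative order of Alder and Juniper is not fixed by the given facts.

cannot be determined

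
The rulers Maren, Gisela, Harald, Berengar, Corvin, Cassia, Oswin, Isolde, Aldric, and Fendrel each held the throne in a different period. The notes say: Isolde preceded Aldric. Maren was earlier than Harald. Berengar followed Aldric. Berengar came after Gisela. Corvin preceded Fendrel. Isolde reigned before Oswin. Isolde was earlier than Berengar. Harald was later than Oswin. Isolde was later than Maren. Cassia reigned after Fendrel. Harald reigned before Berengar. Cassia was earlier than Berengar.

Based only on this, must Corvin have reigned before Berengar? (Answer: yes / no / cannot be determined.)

yes

Chain the constraints: Corvin → Fendrel → Cassia → Berengar. Each link is directly stated, so Corvin comes before Berengar.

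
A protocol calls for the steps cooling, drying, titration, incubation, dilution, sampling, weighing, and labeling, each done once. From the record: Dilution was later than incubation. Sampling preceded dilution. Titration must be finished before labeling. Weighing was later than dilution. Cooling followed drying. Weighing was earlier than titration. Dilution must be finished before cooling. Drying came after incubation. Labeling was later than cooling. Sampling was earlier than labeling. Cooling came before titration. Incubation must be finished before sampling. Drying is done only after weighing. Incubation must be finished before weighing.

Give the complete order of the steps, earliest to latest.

The constraints fix every adjacent pair, so only one ordering works:
incubation → sampling → dilution → weighing → drying → cooling → titration → labeling.

incubation, sampling, dilution, weighing, drying, cooling, titration, labeling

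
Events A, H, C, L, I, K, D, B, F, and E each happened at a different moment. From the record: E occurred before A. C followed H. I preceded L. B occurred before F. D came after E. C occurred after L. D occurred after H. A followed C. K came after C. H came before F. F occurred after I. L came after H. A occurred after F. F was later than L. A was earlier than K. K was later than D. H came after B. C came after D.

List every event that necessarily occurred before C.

B, D, E, H, I, L

Directly stated before C: D, H, and L.
B reaches C via B → H → C.
E reaches C via E → D → C.
I reaches C via I → L → C.
No chain forces A (or any of the others) ahead of C.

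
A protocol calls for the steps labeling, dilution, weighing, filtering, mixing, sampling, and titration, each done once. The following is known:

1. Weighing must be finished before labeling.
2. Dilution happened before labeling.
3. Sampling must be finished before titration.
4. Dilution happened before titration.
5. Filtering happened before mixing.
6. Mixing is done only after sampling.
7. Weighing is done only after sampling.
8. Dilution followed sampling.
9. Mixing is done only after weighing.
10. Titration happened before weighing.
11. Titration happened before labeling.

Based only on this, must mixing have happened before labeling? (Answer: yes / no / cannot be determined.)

No chain of stated constraints runs from mixing to labeling, and none runs from labeling to mixing either.
So the relative order of mixing and labeling is not fixed by the given facts.

cannot be determined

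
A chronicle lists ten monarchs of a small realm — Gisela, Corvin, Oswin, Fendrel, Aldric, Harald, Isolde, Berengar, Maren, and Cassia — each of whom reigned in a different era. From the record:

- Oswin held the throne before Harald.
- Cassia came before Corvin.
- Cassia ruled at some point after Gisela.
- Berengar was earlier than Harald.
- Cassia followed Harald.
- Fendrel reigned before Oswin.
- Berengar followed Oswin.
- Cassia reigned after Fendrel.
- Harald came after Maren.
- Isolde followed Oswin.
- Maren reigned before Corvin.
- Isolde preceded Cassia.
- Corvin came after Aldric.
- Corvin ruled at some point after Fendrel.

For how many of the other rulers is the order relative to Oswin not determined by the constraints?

3

Forced before Oswin: Fendrel; forced after Oswin: Berengar, Cassia, Corvin, Harald, and Isolde.
That leaves Aldric, Gisela, and Maren with no forced order relative to Oswin — 3.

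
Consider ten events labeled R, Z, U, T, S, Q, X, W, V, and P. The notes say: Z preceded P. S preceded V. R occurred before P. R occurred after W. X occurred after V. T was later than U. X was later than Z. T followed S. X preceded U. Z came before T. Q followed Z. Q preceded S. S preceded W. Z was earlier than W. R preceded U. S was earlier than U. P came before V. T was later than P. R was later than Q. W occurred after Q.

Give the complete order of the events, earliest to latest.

The constraints fix every adjacent pair, so only one ordering works:
Z → Q → S → W → R → P → V → X → U → T.

Z, Q, S, W, R, P, V, X, U, T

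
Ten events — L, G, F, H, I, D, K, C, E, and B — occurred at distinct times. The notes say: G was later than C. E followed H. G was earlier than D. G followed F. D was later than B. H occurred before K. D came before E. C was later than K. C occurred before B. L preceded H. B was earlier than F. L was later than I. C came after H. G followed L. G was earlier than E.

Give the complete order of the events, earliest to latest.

The constraints fix every adjacent pair, so only one ordering works:
I → L → H → K → C → B → F → G → D → E.

I, L, H, K, C, B, F, G, D, E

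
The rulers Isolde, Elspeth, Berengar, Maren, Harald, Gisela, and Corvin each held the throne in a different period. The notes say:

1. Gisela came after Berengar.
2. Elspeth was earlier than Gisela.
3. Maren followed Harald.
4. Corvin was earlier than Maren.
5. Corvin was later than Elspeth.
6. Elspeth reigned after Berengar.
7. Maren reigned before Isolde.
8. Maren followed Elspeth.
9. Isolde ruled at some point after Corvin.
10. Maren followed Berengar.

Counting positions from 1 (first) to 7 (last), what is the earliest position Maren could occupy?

5

Berengar, Corvin, Elspeth, and Harald must all come before Maren — 4 forced predecessors.
Nothing else is forced ahead of Maren, so their earliest slot is position 4 + 1 = 5.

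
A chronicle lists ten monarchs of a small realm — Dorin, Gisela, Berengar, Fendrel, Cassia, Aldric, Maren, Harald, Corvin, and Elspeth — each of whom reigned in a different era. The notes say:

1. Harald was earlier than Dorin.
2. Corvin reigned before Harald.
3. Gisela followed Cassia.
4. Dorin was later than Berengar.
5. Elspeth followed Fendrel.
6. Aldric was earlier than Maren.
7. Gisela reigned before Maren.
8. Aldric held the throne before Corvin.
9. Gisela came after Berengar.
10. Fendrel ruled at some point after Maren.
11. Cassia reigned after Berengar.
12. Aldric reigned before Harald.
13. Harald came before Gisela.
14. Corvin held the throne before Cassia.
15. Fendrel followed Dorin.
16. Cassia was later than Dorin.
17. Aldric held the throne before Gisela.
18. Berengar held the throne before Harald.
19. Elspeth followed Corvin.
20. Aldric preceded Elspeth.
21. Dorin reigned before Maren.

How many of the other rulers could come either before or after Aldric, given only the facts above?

Forced after Aldric: Cassia, Corvin, Dorin, Elspeth, Fendrel, Gisela, Harald, and Maren.
That leaves Berengar with no forced order relative to Aldric — 1.

1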